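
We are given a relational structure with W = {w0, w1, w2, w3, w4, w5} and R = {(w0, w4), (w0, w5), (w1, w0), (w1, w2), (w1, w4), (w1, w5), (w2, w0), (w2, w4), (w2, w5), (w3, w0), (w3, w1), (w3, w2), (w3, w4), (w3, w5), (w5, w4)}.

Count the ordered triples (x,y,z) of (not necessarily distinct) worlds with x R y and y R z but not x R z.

R is transitive; there are no such tuples.

0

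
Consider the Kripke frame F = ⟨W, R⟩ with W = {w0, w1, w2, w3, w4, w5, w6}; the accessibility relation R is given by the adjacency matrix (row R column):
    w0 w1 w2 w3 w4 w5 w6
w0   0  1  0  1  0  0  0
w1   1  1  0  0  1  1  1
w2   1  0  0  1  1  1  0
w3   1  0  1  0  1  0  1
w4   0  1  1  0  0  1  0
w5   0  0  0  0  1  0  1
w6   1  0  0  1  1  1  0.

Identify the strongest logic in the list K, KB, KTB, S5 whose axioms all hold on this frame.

K

Symmetric (axiom B): no — w1 R w5 but not w5 R w1.
Reflexive (axiom T): no — w0 is not related to itself.
Euclidean (axiom 5): no — w0 R w1 and w0 R w3, but not w1 R w3.
So F validates K; KB would additionally require R to be symmetric. The strongest is K.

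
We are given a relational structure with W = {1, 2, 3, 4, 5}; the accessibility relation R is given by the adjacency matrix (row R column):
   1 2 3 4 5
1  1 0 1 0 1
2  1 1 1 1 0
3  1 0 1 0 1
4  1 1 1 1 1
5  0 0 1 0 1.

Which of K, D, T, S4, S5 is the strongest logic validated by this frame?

Serial (axiom D): yes — every world has a successor (e.g. 1 R 1).
Reflexive (axiom T): yes — every world is R-related to itself.
Transitive (axiom 4): no — 2 R 1 and 1 R 5, but not 2 R 5.
Euclidean (axiom 5): no — 2 R 1 and 2 R 4, but not 1 R 4.
So F validates K, D, T; S4 would additionally require R to be transitive. The strongest is T.

T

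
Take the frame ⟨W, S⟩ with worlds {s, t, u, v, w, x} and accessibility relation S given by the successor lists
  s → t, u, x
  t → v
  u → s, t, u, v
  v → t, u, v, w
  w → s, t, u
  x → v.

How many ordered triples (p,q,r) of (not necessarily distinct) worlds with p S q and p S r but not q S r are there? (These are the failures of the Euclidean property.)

Enumerating: (s,t,t), (s,t,u), (s,t,x), (s,u,x), (s,x,t), (s,x,u), (s,x,x), (u,s,s), (u,s,v), (u,t,s), (u,t,t), (u,t,u), … and 11 more.
Total: 23.

23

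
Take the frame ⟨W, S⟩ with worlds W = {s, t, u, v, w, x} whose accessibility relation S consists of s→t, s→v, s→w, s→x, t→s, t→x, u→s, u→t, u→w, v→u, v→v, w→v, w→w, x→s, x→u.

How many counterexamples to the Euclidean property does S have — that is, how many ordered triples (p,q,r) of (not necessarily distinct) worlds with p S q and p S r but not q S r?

25

Enumerating: (s,t,t), (s,t,v), (s,t,w), (s,v,t), (s,v,w), (s,v,x), (s,w,t), (s,w,x), (s,x,t), (s,x,v), (s,x,w), (s,x,x), … and 13 more.
Total: 25.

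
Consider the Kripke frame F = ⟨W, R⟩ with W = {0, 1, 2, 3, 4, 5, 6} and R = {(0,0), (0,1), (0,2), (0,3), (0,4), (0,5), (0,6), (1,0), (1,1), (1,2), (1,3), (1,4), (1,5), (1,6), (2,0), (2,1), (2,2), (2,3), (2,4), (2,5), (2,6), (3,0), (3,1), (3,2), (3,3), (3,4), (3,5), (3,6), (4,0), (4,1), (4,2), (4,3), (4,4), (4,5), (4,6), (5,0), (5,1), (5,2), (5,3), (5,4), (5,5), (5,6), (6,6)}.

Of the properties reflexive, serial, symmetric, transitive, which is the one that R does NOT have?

symmetric

Reflexive: yes — every world is R-related to itself.
Serial: yes — every world has a successor (e.g. 0 R 0).
Symmetric: no — 0 R 6 but not 6 R 0.
Transitive: yes — every two-step R-path is closed by a direct edge.
Only symmetric fails.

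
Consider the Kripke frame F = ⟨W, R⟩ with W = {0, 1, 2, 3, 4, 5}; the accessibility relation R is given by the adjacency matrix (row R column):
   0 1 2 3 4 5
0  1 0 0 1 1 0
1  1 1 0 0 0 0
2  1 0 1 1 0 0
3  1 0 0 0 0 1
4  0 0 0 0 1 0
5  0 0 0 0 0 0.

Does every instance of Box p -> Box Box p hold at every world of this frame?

No

Axiom 4 corresponds to the accessibility relation being transitive.
Transitive: no — 0 R 3 and 3 R 5, but not 0 R 5.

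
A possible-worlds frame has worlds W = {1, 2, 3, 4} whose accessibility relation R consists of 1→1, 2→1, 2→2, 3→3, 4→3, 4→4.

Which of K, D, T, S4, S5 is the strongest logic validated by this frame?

S4

Serial (axiom D): yes — every world has a successor (e.g. 1 R 1).
Reflexive (axiom T): yes — every world is R-related to itself.
Transitive (axiom 4): yes — every two-step R-path is closed by a direct edge.
Euclidean (axiom 5): no — 2 R 1 and 2 R 2, but not 1 R 2.
So F validates K, D, T, S4; S5 would additionally require R to be Euclidean. The strongest is S4.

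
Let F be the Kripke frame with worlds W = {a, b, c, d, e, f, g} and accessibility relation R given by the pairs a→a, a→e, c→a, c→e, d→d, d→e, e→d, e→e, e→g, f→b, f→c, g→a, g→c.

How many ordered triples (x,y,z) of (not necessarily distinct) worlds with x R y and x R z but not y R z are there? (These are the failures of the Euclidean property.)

Enumerating: (a,e,a), (c,e,a), (e,d,g), (e,g,d), (e,g,e), (e,g,g), (f,b,b), (f,b,c), (f,c,b), (f,c,c), (g,a,c), (g,c,c).

12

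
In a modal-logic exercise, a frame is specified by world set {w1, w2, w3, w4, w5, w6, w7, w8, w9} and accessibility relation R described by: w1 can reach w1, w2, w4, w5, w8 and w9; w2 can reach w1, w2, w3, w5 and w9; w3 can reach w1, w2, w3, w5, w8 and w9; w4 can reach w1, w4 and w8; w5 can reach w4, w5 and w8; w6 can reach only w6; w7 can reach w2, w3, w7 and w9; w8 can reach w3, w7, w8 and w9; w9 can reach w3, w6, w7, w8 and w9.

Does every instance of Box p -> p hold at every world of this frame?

By correspondence theory, T is valid on a frame iff R is reflexive.
Reflexive: yes — every world is R-related to itself.

Yes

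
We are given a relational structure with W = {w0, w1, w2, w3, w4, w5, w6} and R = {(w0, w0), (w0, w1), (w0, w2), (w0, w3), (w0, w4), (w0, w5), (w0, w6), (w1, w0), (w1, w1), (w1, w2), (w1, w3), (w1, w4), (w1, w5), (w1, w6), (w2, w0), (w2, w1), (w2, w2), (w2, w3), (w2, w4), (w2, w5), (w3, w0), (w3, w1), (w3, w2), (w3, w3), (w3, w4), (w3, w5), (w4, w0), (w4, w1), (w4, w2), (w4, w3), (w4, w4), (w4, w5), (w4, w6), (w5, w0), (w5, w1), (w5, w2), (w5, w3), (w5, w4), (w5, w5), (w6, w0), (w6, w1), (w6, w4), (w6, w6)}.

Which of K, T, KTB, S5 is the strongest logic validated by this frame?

Reflexive (axiom T): yes — every world is R-related to itself.
Symmetric (axiom B): yes — every pair in R has its reverse in R.
Euclidean (axiom 5): no — w0 R w2 and w0 R w6, but not w2 R w6.
So F validates K, T, KTB; S5 would additionally require R to be Euclidean. The strongest is KTB.

KTB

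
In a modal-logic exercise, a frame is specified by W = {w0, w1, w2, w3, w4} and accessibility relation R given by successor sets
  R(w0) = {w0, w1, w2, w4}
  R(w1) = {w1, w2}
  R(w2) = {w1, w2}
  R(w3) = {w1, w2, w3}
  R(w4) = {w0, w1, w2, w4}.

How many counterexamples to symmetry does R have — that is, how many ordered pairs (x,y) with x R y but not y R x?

Enumerating: (w0,w1), (w0,w2), (w3,w1), (w3,w2), (w4,w1), (w4,w2).

6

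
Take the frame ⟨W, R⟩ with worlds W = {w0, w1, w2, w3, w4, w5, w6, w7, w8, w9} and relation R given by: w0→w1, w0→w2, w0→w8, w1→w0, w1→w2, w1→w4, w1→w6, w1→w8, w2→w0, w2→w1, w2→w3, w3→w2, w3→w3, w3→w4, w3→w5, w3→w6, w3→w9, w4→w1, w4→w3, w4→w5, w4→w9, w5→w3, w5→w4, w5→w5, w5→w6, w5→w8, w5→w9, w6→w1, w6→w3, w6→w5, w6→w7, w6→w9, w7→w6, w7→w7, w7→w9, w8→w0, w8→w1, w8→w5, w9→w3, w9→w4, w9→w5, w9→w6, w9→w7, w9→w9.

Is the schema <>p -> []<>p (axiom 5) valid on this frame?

Axiom 5 corresponds to the accessibility relation being Euclidean.
Euclidean: no — w0 R w2 and w0 R w8, but not w2 R w8.

No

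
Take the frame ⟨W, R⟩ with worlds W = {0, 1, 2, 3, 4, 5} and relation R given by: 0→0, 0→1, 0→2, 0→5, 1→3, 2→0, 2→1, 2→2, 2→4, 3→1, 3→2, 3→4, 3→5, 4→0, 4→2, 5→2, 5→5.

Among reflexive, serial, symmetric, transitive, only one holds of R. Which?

Reflexive: no — 1 is not related to itself.
Serial: yes — every world has a successor (e.g. 0 R 0).
Symmetric: no — 0 R 1 but not 1 R 0.
Transitive: no — 0 R 1 and 1 R 3, but not 0 R 3.
Only serial holds.

serial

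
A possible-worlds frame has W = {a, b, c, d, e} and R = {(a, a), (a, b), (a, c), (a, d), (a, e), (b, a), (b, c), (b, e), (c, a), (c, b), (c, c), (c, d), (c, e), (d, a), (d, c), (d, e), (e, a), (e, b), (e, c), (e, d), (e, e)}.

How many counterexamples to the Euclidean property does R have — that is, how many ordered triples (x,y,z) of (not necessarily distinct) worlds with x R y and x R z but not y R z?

Enumerating: (a,b,b), (a,b,d), (a,d,b), (a,d,d), (c,b,b), (c,b,d), (c,d,b), (c,d,d), (e,b,b), (e,b,d), (e,d,b), (e,d,d).

12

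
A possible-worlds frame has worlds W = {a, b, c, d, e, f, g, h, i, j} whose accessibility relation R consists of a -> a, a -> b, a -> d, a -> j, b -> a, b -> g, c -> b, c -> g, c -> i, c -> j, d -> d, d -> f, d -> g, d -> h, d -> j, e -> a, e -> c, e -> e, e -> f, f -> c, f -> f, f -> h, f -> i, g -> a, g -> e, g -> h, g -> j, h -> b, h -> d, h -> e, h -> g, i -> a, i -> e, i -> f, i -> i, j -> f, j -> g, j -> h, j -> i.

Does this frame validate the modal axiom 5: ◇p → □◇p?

By correspondence theory, 5 is valid on a frame iff R is Euclidean.
Euclidean: no — a R b and a R d, but not b R d.

No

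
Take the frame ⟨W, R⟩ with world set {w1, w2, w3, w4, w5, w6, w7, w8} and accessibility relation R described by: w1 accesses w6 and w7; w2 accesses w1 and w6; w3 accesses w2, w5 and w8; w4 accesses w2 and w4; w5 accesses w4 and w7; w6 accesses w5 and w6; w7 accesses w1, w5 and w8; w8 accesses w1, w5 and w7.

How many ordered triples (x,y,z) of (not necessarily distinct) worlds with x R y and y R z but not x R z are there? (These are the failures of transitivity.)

Enumerating: (w1,w6,w5), (w1,w7,w1), (w1,w7,w5), (w1,w7,w8), (w2,w1,w7), (w2,w6,w5), (w3,w2,w1), (w3,w2,w6), (w3,w5,w4), (w3,w5,w7), (w3,w8,w1), (w3,w8,w7), … and 16 more.
Total: 28.

28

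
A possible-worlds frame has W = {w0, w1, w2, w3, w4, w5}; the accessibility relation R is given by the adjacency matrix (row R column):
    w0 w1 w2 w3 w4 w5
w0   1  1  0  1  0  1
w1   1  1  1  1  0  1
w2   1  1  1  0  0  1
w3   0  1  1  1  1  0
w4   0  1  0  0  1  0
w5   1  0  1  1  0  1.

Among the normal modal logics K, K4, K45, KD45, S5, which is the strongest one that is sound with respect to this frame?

Transitive (axiom 4): no — w0 R w1 and w1 R w2, but not w0 R w2.
Euclidean (axiom 5): no — w0 R w3 and w0 R w5, but not w3 R w5.
Serial (axiom D): yes — every world has a successor (e.g. w0 R w0).
Reflexive (axiom T): yes — every world is R-related to itself.
So F validates K; K4 would additionally require R to be transitive. The strongest is K.

K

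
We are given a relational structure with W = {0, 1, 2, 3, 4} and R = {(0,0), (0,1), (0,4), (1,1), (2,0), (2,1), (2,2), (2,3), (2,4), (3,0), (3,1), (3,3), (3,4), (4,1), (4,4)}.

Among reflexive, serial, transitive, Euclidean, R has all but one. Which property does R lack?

Euclidean

Reflexive: yes — every world is R-related to itself.
Serial: yes — every world has a successor (e.g. 0 R 0).
Transitive: yes — every two-step R-path is closed by a direct edge.
Euclidean: no — 0 R 1 and 0 R 4, but not 1 R 4.
Only Euclidean fails.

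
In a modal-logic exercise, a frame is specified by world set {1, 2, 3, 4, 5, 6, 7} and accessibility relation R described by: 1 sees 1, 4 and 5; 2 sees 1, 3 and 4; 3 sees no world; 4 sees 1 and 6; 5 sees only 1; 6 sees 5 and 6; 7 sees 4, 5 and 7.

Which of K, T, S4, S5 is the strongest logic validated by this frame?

Reflexive (axiom T): no — 2 is not related to itself.
Transitive (axiom 4): no — 1 R 4 and 4 R 6, but not 1 R 6.
Euclidean (axiom 5): no — 1 R 4 and 1 R 5, but not 4 R 5.
So F validates K; T would additionally require R to be reflexive. The strongest is K.

K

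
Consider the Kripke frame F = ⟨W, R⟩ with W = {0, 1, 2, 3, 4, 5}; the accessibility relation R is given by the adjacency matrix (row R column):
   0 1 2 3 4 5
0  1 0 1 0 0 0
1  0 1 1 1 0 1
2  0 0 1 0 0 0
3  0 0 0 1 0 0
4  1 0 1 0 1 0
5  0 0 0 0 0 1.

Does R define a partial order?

Reflexive: yes — every world is R-related to itself.
Transitive: yes — every two-step R-path is closed by a direct edge.
Antisymmetric: yes — no distinct pair is related both ways.
So R is a partial order.

Yes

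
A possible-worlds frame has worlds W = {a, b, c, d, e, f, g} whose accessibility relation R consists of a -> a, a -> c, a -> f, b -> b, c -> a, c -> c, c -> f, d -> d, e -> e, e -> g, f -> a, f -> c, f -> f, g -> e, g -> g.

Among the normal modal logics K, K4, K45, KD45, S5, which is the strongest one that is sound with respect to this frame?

S5

Transitive (axiom 4): yes — every two-step R-path is closed by a direct edge.
Euclidean (axiom 5): yes — any two successors of a common world are R-related.
Serial (axiom D): yes — every world has a successor (e.g. a R a).
Reflexive (axiom T): yes — every world is R-related to itself.
So F validates K, K4, K45, KD45, S5. The strongest is S5.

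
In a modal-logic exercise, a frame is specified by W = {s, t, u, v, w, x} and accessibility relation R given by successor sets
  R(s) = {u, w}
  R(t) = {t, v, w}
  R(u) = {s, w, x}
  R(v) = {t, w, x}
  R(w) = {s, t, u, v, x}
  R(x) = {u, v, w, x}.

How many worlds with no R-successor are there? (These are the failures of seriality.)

R is serial; there are no such worlds.

0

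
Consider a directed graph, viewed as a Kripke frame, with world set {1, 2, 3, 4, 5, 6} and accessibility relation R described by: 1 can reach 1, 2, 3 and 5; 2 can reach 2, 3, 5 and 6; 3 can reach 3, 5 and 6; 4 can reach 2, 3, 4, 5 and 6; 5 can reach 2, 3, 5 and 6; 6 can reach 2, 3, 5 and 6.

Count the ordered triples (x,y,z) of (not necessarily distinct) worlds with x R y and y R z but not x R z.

Enumerating: (1,2,6), (1,3,6), (1,5,6), (3,5,2), (3,6,2).

5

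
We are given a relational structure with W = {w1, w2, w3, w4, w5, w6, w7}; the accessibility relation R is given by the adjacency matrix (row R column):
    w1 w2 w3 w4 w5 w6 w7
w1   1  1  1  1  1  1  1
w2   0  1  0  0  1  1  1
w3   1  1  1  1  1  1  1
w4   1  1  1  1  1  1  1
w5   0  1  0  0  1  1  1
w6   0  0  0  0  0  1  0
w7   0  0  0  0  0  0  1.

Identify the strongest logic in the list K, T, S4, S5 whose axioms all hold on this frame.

Reflexive (axiom T): yes — every world is R-related to itself.
Transitive (axiom 4): yes — every two-step R-path is closed by a direct edge.
Euclidean (axiom 5): no — w1 R w2 and w1 R w3, but not w2 R w3.
So F validates K, T, S4; S5 would additionally require R to be Euclidean. The strongest is S4.

S4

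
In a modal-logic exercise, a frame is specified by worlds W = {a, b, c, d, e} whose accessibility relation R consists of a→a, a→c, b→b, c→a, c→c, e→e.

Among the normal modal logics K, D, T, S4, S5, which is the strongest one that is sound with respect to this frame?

Serial (axiom D): no — d has no R-successor.
Reflexive (axiom T): no — d is not related to itself.
Transitive (axiom 4): yes — every two-step R-path is closed by a direct edge.
Euclidean (axiom 5): yes — any two successors of a common world are R-related.
So F validates K; D would additionally require R to be serial. The strongest is K.

K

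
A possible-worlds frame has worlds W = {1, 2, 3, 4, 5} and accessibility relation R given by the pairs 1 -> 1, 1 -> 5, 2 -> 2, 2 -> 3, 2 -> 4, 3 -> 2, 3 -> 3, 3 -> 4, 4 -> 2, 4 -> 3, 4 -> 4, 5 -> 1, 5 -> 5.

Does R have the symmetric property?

Yes

Symmetric: yes — every pair in R has its reverse in R.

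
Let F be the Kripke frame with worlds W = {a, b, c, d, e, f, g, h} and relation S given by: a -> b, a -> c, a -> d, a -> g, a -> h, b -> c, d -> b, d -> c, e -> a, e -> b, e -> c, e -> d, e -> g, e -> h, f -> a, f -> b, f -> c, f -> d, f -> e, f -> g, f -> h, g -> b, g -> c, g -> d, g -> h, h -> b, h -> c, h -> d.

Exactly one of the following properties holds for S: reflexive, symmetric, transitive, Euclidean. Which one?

Reflexive: no — a is not related to itself.
Symmetric: no — a S b but not b S a.
Transitive: yes — every two-step S-path is closed by a direct edge.
Euclidean: no — a S b and a S d, but not b S d.
Only transitive holds.

transitive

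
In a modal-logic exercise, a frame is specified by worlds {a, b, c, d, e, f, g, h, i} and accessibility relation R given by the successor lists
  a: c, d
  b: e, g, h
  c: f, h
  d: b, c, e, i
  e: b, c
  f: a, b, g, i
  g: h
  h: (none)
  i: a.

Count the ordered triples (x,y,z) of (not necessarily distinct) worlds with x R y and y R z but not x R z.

Enumerating: (a,c,f), (a,c,h), (a,d,b), (a,d,e), (a,d,i), (b,e,b), (b,e,c), (c,f,a), (c,f,b), (c,f,g), (c,f,i), (d,b,g), … and 16 more.
Total: 28.

28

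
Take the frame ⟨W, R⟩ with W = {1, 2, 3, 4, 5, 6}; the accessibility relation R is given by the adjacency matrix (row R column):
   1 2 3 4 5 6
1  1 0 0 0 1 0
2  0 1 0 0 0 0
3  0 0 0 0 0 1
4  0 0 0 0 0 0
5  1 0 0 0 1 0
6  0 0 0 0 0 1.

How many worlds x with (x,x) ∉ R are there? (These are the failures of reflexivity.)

2

Enumerating: 3, 4.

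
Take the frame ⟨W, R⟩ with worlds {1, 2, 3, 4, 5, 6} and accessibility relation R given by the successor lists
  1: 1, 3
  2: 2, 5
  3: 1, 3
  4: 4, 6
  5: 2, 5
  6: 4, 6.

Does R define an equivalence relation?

Yes

Reflexive: yes — every world is R-related to itself.
Symmetric: yes — every pair in R has its reverse in R.
Transitive: yes — every two-step R-path is closed by a direct edge.
So R is an equivalence relation.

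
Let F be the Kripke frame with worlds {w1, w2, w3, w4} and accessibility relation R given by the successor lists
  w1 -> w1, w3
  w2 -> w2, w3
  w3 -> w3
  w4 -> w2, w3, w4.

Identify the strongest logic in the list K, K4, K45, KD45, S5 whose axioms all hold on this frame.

Transitive (axiom 4): yes — every two-step R-path is closed by a direct edge.
Euclidean (axiom 5): no — w4 R w3 and w4 R w2, but not w3 R w2.
Serial (axiom D): yes — every world has a successor (e.g. w1 R w1).
Reflexive (axiom T): yes — every world is R-related to itself.
So F validates K, K4; K45 would additionally require R to be Euclidean. The strongest is K4.

K4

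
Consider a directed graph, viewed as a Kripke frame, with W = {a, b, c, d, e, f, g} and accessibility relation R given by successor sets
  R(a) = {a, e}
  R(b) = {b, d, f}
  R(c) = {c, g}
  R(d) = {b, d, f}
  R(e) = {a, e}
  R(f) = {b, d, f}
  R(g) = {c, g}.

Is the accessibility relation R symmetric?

Symmetric: yes — every pair in R has its reverse in R.

Yes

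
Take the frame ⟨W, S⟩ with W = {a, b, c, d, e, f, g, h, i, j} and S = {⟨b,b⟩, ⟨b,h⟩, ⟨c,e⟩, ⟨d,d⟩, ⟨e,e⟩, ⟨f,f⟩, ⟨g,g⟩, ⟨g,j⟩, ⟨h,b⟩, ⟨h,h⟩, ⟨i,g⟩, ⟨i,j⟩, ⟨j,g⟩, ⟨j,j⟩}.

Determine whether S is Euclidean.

Euclidean: yes — any two successors of a common world are S-related.

Yes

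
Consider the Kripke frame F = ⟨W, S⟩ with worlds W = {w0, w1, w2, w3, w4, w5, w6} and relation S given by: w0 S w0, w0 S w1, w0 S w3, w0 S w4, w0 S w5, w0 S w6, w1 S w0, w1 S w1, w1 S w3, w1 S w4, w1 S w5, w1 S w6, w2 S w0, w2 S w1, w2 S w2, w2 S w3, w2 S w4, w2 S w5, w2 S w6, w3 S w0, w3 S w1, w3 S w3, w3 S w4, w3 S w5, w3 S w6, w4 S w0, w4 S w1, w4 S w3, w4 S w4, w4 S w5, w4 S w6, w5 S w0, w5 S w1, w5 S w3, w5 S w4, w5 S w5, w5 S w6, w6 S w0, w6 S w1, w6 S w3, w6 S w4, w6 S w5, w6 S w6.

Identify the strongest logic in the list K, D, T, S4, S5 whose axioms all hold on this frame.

S4

Serial (axiom D): yes — every world has a successor (e.g. w0 S w0).
Reflexive (axiom T): yes — every world is S-related to itself.
Transitive (axiom 4): yes — every two-step S-path is closed by a direct edge.
Euclidean (axiom 5): no — w2 S w0 and w2 S w2, but not w0 S w2.
So F validates K, D, T, S4; S5 would additionally require S to be Euclidean. The strongest is S4.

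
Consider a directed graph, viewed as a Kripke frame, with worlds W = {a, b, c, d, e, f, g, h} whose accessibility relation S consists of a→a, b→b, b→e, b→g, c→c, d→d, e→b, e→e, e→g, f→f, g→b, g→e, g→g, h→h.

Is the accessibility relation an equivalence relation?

Yes

Reflexive: yes — every world is S-related to itself.
Symmetric: yes — every pair in S has its reverse in S.
Transitive: yes — every two-step S-path is closed by a direct edge.
So S is an equivalence relation.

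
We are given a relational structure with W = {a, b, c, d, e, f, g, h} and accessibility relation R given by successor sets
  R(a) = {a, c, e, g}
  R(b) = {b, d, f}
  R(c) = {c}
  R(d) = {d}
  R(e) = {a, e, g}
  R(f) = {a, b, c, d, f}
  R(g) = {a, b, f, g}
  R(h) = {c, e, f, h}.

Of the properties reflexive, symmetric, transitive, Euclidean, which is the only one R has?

reflexive

Reflexive: yes — every world is R-related to itself.
Symmetric: no — a R c but not c R a.
Transitive: no — a R g and g R b, but not a R b.
Euclidean: no — a R c and a R e, but not c R e.
Only reflexive holds.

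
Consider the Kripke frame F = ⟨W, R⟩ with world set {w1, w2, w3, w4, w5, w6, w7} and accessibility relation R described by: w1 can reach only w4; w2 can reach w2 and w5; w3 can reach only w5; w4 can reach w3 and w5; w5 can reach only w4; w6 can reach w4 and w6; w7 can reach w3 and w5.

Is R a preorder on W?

No

Reflexive: no — w1 is not related to itself.
Transitive: no — w1 R w4 and w4 R w3, but not w1 R w3.
So R is not a preorder.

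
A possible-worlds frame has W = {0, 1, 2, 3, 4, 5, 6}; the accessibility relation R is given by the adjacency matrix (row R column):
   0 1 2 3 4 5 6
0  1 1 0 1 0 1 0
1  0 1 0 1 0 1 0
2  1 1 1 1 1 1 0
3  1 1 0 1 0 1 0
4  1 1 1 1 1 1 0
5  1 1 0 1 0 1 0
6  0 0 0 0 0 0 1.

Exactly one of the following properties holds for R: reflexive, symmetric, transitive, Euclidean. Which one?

Reflexive: yes — every world is R-related to itself.
Symmetric: no — 0 R 1 but not 1 R 0.
Transitive: no — 1 R 3 and 3 R 0, but not 1 R 0.
Euclidean: no — 2 R 0 and 2 R 4, but not 0 R 4.
Only reflexive holds.

reflexive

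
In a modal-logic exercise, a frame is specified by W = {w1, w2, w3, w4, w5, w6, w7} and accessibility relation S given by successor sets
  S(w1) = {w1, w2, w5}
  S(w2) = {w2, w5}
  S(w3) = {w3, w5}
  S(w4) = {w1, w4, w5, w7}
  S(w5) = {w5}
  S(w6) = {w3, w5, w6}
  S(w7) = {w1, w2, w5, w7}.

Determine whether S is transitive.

Transitive: no — w4 S w1 and w1 S w2, but not w4 S w2.

No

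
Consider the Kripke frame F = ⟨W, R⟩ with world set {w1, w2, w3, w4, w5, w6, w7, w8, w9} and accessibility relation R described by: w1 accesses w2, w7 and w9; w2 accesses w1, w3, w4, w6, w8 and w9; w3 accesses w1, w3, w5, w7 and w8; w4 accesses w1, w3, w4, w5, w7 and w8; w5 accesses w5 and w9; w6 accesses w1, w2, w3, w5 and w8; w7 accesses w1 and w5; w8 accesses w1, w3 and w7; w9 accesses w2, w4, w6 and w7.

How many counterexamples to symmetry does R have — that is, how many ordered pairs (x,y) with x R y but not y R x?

23

Enumerating: (w1,w9), (w2,w3), (w2,w4), (w2,w8), (w3,w1), (w3,w5), (w3,w7), (w4,w1), (w4,w3), (w4,w5), (w4,w7), (w4,w8), … and 11 more.
Total: 23.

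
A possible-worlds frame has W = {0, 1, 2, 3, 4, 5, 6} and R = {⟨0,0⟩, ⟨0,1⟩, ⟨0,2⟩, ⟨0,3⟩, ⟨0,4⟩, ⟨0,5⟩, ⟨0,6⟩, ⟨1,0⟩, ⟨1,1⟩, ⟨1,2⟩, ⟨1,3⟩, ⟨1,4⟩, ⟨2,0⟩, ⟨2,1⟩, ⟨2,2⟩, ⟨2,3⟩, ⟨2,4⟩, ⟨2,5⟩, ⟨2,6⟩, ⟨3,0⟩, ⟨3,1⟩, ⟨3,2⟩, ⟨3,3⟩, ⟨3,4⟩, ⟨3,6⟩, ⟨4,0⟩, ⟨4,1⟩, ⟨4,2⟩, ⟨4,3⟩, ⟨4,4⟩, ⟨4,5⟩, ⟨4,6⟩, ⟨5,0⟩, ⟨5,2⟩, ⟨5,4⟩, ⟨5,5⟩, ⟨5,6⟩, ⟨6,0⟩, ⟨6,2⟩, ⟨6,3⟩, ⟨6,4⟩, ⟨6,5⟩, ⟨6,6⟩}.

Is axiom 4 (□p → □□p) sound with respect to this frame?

No

Axiom 4 corresponds to the accessibility relation being transitive.
Transitive: no — 1 R 0 and 0 R 5, but not 1 R 5.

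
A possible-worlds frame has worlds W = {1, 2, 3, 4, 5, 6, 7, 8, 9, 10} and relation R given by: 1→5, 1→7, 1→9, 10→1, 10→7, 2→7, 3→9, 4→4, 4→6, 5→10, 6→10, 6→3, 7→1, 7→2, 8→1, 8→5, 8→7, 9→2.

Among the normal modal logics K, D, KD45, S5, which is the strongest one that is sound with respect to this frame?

Serial (axiom D): yes — every world has a successor (e.g. 1 R 5).
Euclidean (axiom 5): no — 1 R 5 and 1 R 7, but not 5 R 7.
Transitive (axiom 4): no — 1 R 5 and 5 R 10, but not 1 R 10.
Reflexive (axiom T): no — 1 is not related to itself.
So F validates K, D; KD45 would additionally require R to be Euclidean and transitive. The strongest is D.

D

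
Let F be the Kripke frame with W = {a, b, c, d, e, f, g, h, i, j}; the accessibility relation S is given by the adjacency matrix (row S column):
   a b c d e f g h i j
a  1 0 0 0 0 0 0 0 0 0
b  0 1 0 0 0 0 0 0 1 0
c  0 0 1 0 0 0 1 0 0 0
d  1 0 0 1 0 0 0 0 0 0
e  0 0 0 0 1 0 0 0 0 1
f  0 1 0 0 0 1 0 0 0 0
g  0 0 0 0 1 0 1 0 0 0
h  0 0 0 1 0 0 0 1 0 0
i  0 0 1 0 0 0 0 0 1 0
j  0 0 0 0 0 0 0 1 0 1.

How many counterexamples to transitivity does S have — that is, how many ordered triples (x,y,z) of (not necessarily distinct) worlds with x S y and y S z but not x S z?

Enumerating: (b,i,c), (c,g,e), (e,j,h), (f,b,i), (g,e,j), (h,d,a), (i,c,g), (j,h,d).

8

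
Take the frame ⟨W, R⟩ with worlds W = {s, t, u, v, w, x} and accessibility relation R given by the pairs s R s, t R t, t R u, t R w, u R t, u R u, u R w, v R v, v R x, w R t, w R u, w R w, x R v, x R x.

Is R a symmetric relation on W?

Yes

Symmetric: yes — every pair in R has its reverse in R.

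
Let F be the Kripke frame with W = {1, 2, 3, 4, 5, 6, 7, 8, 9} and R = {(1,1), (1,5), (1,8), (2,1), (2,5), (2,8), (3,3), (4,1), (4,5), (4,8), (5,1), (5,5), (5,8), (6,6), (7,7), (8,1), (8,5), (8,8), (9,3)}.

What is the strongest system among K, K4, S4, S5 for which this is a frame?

Transitive (axiom 4): yes — every two-step R-path is closed by a direct edge.
Reflexive (axiom T): no — 2 is not related to itself.
Euclidean (axiom 5): yes — any two successors of a common world are R-related.
So F validates K, K4; S4 would additionally require R to be reflexive. The strongest is K4.

K4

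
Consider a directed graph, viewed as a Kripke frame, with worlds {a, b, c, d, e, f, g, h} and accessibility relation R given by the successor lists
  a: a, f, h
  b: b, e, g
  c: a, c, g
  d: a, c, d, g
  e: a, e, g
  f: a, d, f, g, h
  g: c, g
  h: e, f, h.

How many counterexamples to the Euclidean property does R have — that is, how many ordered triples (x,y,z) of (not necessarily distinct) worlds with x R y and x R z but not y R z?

Enumerating: (a,h,a), (b,e,b), (b,g,b), (b,g,e), (c,a,c), (c,a,g), (c,g,a), (d,a,c), (d,a,d), (d,a,g), (d,c,d), (d,g,a), … and 19 more.
Total: 31.

31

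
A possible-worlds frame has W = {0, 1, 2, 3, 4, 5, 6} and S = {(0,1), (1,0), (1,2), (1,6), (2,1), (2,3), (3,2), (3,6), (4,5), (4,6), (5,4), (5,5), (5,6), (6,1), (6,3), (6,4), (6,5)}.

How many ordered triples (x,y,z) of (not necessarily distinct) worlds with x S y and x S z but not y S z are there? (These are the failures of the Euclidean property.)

34

Enumerating: (0,1,1), (1,0,0), (1,0,2), (1,0,6), (1,2,0), (1,2,2), (1,2,6), (1,6,0), (1,6,2), (1,6,6), (2,1,1), (2,1,3), … and 22 more.
Total: 34.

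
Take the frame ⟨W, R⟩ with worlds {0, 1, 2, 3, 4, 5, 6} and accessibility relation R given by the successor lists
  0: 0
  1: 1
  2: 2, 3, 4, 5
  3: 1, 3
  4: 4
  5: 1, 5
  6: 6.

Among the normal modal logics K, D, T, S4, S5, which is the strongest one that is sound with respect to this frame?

T

Serial (axiom D): yes — every world has a successor (e.g. 0 R 0).
Reflexive (axiom T): yes — every world is R-related to itself.
Transitive (axiom 4): no — 2 R 3 and 3 R 1, but not 2 R 1.
Euclidean (axiom 5): no — 2 R 3 and 2 R 4, but not 3 R 4.
So F validates K, D, T; S4 would additionally require R to be transitive. The strongest is T.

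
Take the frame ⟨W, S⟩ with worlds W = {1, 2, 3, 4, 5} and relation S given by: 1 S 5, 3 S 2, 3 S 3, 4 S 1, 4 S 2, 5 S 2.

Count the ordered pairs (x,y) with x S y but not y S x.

Enumerating: (1,5), (3,2), (4,1), (4,2), (5,2).

5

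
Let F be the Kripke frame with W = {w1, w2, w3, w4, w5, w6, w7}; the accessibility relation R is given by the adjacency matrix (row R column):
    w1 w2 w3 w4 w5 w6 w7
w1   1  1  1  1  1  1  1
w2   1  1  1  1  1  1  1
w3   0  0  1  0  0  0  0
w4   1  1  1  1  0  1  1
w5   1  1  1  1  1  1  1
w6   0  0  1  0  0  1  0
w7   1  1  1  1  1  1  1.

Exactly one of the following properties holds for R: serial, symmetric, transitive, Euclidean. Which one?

Serial: yes — every world has a successor (e.g. w1 R w1).
Symmetric: no — w1 R w3 but not w3 R w1.
Transitive: no — w4 R w1 and w1 R w5, but not w4 R w5.
Euclidean: no — w1 R w3 and w1 R w2, but not w3 R w2.
Only serial holds.

serial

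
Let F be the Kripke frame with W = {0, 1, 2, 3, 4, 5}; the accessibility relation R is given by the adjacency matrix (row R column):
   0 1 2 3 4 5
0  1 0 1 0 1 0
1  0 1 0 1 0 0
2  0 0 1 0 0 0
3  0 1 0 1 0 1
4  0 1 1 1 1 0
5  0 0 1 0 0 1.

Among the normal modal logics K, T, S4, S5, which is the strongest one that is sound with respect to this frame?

Reflexive (axiom T): yes — every world is R-related to itself.
Transitive (axiom 4): no — 0 R 4 and 4 R 1, but not 0 R 1.
Euclidean (axiom 5): no — 0 R 2 and 0 R 4, but not 2 R 4.
So F validates K, T; S4 would additionally require R to be transitive. The strongest is T.

T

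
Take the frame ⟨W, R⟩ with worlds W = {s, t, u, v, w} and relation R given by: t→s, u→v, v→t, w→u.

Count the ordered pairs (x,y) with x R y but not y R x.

4

Enumerating: (t,s), (u,v), (v,t), (w,u).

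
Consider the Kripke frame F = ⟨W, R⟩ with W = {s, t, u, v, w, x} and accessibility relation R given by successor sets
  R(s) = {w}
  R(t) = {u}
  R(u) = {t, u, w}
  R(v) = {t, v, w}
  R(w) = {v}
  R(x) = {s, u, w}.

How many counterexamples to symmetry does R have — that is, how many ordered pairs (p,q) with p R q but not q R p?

6

Enumerating: (s,w), (u,w), (v,t), (x,s), (x,u), (x,w).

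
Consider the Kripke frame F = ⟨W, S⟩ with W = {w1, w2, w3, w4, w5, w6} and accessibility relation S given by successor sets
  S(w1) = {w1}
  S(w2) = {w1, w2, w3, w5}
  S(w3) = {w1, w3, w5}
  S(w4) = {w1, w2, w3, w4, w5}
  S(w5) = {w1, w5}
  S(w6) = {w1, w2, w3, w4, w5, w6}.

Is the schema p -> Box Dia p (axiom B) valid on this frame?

No

Axiom B corresponds to the accessibility relation being symmetric.
Symmetric: no — w2 S w1 but not w1 S w2.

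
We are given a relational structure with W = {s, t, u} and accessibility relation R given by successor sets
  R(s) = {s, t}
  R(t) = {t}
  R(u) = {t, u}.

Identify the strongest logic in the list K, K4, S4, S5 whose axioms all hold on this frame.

Transitive (axiom 4): yes — every two-step R-path is closed by a direct edge.
Reflexive (axiom T): yes — every world is R-related to itself.
Euclidean (axiom 5): no — s R t and s R s, but not t R s.
So F validates K, K4, S4; S5 would additionally require R to be Euclidean. The strongest is S4.

S4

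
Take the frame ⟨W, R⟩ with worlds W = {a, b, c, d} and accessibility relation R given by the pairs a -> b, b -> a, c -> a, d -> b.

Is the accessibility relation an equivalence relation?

No

Reflexive: no — a is not related to itself.
Symmetric: no — c R a but not a R c.
Transitive: no — c R a and a R b, but not c R b.
So R is not an equivalence relation.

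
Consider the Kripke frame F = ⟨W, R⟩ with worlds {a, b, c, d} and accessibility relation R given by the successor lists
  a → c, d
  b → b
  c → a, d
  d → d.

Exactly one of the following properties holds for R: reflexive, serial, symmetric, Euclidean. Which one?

serial

Reflexive: no — a is not related to itself.
Serial: yes — every world has a successor (e.g. a R c).
Symmetric: no — a R d but not d R a.
Euclidean: no — a R d and a R c, but not d R c.
Only serial holds.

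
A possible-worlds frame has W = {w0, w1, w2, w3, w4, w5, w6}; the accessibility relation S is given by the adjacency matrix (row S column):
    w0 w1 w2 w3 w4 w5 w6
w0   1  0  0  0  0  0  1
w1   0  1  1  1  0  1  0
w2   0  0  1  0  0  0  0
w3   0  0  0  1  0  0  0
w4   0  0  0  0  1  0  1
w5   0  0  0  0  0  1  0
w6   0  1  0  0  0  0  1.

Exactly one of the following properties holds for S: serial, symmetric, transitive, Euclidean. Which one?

serial

Serial: yes — every world has a successor (e.g. w0 S w0).
Symmetric: no — w0 S w6 but not w6 S w0.
Transitive: no — w0 S w6 and w6 S w1, but not w0 S w1.
Euclidean: no — w1 S w2 and w1 S w3, but not w2 S w3.
Only serial holds.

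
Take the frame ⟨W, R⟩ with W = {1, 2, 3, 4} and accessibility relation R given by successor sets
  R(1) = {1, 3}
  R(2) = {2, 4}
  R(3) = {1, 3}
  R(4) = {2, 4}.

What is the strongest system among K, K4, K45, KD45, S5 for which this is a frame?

S5

Transitive (axiom 4): yes — every two-step R-path is closed by a direct edge.
Euclidean (axiom 5): yes — any two successors of a common world are R-related.
Serial (axiom D): yes — every world has a successor (e.g. 1 R 1).
Reflexive (axiom T): yes — every world is R-related to itself.
So F validates K, K4, K45, KD45, S5. The strongest is S5.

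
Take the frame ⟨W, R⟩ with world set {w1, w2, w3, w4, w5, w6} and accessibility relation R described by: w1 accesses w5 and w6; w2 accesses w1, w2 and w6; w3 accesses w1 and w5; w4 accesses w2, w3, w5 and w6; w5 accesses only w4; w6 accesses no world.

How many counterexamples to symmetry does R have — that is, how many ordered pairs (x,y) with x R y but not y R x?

9

Enumerating: (w1,w5), (w1,w6), (w2,w1), (w2,w6), (w3,w1), (w3,w5), (w4,w2), (w4,w3), (w4,w6).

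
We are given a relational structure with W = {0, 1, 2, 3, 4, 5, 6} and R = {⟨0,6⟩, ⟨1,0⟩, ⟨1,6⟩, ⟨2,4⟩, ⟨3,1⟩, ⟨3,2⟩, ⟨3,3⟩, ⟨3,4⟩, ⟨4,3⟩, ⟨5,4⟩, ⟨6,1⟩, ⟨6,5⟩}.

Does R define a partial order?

No

Reflexive: no — 0 is not related to itself.
Transitive: no — 0 R 6 and 6 R 1, but not 0 R 1.
Antisymmetric: no — 1 R 6 and 6 R 1 with 1 ≠ 6.
So R is not a partial order.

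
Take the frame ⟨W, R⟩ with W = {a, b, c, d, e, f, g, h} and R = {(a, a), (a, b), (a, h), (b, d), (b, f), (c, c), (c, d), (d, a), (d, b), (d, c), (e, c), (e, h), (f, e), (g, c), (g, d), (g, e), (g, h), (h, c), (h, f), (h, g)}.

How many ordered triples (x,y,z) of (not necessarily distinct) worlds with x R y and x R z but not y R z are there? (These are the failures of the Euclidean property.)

Enumerating: (a,b,a), (a,b,b), (a,b,h), (a,h,a), (a,h,b), (a,h,h), (b,d,d), (b,d,f), (b,f,d), (b,f,f), (c,d,d), (d,a,c), … and 25 more.
Total: 37.

37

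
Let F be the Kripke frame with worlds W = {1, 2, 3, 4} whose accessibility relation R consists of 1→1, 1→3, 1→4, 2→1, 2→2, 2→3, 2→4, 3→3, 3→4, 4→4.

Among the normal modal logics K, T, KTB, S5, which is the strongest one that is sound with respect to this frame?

Reflexive (axiom T): yes — every world is R-related to itself.
Symmetric (axiom B): no — 1 R 3 but not 3 R 1.
Euclidean (axiom 5): no — 1 R 4 and 1 R 3, but not 4 R 3.
So F validates K, T; KTB would additionally require R to be symmetric. The strongest is T.

T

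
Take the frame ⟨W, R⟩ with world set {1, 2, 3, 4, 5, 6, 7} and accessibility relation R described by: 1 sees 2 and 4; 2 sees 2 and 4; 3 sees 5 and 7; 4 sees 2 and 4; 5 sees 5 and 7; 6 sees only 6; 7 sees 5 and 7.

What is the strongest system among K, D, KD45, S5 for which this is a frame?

Serial (axiom D): yes — every world has a successor (e.g. 1 R 2).
Euclidean (axiom 5): yes — any two successors of a common world are R-related.
Transitive (axiom 4): yes — every two-step R-path is closed by a direct edge.
Reflexive (axiom T): no — 1 is not related to itself.
So F validates K, D, KD45; S5 would additionally require R to be reflexive. The strongest is KD45.

KD45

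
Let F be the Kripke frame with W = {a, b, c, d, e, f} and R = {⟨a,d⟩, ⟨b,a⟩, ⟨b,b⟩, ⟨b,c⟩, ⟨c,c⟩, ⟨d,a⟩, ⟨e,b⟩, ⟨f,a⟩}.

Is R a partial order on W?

No

Reflexive: no — a is not related to itself.
Transitive: no — b R a and a R d, but not b R d.
Antisymmetric: no — a R d and d R a with a ≠ d.
So R is not a partial order.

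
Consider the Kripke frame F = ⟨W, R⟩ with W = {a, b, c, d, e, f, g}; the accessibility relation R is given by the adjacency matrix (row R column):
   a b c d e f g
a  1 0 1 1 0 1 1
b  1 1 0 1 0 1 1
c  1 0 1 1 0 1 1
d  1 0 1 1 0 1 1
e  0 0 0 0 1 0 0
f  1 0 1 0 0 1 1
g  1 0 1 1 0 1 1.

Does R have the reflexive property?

Reflexive: yes — every world is R-related to itself.

Yes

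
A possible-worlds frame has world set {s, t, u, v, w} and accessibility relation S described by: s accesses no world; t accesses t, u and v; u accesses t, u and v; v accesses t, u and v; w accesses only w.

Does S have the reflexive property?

No

Reflexive: no — s is not related to itself.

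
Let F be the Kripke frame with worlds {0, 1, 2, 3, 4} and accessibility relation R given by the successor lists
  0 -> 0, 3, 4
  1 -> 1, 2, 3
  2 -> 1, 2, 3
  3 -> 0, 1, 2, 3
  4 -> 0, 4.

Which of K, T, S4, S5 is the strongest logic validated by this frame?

Reflexive (axiom T): yes — every world is R-related to itself.
Transitive (axiom 4): no — 0 R 3 and 3 R 1, but not 0 R 1.
Euclidean (axiom 5): no — 0 R 3 and 0 R 4, but not 3 R 4.
So F validates K, T; S4 would additionally require R to be transitive. The strongest is T.

T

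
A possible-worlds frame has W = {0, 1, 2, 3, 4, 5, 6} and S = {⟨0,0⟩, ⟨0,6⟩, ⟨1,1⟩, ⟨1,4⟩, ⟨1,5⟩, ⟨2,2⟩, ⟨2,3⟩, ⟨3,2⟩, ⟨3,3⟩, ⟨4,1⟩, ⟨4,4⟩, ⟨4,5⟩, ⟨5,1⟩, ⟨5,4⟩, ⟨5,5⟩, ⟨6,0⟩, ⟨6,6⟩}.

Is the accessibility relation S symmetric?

Symmetric: yes — every pair in S has its reverse in S.

Yes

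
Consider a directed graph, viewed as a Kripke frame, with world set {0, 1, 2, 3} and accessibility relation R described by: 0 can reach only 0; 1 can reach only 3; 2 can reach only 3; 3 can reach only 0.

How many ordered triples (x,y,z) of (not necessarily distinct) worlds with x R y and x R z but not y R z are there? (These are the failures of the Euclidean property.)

Enumerating: (1,3,3), (2,3,3).

2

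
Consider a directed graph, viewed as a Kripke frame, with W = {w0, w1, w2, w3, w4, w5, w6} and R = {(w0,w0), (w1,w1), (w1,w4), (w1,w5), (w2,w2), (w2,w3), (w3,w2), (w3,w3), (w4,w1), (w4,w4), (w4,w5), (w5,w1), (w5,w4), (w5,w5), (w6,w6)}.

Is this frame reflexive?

Yes

Reflexive: yes — every world is R-related to itself.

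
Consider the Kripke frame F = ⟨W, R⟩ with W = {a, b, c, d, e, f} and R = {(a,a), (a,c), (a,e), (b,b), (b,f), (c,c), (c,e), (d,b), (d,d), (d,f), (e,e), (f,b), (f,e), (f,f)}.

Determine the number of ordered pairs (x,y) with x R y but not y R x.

6

Enumerating: (a,c), (a,e), (c,e), (d,b), (d,f), (f,e).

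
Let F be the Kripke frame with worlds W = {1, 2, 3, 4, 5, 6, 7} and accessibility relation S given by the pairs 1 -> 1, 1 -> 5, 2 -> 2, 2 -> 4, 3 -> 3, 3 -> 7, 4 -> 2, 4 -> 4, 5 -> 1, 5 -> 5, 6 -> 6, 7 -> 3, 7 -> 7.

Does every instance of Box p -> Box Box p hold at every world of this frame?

Yes

Axiom 4 corresponds to the accessibility relation being transitive.
Transitive: yes — every two-step S-path is closed by a direct edge.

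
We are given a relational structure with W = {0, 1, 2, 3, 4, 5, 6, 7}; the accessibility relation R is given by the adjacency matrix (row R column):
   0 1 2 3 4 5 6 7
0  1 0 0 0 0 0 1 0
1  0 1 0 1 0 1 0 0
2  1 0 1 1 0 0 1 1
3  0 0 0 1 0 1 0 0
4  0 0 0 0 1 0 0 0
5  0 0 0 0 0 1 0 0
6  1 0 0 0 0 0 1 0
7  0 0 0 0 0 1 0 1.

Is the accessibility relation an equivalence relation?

No

Reflexive: yes — every world is R-related to itself.
Symmetric: no — 1 R 3 but not 3 R 1.
Transitive: no — 2 R 3 and 3 R 5, but not 2 R 5.
So R is not an equivalence relation.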